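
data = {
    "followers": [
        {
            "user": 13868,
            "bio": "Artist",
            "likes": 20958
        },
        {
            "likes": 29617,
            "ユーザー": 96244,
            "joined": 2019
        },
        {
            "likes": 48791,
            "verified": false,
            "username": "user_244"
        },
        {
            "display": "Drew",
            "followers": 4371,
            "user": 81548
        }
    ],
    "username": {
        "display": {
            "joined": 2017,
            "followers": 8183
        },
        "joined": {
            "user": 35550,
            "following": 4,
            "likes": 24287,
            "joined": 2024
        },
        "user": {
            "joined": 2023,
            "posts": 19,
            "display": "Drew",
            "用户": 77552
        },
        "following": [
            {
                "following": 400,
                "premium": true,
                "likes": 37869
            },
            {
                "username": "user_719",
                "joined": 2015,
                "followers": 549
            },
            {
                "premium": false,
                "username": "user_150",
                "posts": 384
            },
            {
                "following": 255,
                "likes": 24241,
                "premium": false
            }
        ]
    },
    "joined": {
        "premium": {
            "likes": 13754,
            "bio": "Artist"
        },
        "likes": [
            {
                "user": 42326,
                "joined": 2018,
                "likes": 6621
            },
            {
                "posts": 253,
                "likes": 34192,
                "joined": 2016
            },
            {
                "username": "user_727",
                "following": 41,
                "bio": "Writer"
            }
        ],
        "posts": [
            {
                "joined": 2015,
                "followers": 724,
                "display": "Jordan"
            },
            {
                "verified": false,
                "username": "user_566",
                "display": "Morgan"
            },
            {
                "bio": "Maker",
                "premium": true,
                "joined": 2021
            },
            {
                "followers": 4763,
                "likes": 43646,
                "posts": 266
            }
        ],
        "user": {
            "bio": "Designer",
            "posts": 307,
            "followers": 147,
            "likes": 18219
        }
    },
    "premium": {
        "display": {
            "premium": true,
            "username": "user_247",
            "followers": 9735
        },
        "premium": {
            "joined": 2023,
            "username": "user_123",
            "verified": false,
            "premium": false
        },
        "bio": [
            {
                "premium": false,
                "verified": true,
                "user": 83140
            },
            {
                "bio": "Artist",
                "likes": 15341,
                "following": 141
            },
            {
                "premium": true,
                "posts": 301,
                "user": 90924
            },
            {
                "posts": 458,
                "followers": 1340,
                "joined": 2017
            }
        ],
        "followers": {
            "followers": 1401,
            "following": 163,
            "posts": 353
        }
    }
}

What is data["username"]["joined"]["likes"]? 24287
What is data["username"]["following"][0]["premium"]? True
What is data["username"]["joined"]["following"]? 4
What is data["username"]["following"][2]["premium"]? False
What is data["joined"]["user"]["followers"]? 147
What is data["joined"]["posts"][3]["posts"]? 266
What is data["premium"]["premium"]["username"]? "user_123"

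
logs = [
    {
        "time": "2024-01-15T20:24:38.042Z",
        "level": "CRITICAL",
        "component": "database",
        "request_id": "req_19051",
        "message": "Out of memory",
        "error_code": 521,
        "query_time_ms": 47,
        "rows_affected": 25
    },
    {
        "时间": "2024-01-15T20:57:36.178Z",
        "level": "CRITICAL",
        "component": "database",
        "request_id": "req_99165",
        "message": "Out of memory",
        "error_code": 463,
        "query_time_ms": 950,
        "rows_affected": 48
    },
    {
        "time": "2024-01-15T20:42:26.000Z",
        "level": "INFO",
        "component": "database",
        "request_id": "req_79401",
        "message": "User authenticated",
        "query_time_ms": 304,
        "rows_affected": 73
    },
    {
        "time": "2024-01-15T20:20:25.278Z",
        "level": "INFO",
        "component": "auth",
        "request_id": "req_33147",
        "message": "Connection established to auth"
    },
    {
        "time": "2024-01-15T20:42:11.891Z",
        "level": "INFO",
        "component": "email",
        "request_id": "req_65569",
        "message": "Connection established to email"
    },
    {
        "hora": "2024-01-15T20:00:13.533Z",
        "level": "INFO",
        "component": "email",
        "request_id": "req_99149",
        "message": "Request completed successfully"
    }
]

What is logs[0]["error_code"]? 521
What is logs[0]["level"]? "CRITICAL"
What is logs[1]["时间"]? "2024-01-15T20:57:36.178Z"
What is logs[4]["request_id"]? "req_65569"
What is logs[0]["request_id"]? "req_19051"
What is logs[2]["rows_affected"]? 73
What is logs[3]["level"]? "INFO"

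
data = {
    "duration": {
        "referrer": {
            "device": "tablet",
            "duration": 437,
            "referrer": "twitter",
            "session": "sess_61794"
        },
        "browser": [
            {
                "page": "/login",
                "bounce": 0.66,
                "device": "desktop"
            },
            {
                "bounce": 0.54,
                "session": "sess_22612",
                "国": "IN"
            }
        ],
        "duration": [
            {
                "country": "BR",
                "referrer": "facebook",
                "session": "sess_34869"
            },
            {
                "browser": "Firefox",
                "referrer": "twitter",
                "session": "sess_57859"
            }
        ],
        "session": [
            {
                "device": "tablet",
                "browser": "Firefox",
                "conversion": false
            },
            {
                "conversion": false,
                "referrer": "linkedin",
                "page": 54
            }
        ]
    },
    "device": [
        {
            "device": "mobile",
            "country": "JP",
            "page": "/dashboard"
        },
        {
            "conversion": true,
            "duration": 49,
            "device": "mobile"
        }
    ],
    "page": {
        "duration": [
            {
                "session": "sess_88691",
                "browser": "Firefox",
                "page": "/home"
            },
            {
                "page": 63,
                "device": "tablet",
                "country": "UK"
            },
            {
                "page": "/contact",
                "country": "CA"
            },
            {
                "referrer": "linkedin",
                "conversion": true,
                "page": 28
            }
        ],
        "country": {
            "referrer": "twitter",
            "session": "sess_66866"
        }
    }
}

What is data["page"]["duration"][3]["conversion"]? True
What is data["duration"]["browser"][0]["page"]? "/login"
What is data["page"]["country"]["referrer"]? "twitter"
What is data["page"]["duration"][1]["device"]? "tablet"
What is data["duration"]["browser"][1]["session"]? "sess_22612"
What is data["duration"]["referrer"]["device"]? "tablet"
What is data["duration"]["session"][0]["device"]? "tablet"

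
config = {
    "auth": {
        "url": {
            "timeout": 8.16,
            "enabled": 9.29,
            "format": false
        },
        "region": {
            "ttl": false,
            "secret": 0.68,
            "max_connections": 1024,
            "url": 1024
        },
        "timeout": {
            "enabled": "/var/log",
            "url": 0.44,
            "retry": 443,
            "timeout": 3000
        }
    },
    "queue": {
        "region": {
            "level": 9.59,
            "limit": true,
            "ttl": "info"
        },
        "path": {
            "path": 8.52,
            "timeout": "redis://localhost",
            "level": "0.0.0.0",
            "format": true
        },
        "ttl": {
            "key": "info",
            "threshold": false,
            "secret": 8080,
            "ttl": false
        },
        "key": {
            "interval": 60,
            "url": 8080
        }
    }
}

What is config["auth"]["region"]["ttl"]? False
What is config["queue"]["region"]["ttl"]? "info"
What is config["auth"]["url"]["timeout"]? 8.16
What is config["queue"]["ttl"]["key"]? "info"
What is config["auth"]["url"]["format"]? False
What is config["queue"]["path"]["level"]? "0.0.0.0"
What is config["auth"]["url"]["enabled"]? 9.29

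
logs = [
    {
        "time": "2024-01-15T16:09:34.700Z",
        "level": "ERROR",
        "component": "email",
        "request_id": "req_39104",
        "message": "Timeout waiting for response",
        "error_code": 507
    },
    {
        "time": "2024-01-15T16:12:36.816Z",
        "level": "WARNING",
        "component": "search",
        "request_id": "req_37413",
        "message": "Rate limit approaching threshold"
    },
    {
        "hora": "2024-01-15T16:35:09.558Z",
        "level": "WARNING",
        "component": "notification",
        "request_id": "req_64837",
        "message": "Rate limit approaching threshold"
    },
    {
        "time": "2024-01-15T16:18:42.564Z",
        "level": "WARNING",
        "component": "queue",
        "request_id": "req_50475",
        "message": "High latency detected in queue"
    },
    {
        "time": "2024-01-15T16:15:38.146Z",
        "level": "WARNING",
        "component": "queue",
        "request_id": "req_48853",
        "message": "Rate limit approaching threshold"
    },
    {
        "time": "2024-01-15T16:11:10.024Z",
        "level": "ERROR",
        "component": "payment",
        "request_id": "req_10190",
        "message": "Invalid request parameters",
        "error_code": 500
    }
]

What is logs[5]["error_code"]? 500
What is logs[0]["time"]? "2024-01-15T16:09:34.700Z"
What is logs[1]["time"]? "2024-01-15T16:12:36.816Z"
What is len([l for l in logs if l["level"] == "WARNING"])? 4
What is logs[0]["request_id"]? "req_39104"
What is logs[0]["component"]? "email"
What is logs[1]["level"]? "WARNING"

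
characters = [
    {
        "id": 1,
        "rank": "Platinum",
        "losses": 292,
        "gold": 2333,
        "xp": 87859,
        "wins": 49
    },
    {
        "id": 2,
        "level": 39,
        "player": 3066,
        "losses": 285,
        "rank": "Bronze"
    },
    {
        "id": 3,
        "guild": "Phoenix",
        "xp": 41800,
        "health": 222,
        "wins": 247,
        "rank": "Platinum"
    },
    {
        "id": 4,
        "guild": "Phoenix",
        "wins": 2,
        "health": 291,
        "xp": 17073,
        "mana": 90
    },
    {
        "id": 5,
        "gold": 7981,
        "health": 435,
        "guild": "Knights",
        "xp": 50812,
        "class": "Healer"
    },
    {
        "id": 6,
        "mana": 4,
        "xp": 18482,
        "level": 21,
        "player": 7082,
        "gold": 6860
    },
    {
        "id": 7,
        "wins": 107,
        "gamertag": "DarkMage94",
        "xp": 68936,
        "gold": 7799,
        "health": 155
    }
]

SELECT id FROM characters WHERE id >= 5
[5, 6, 7]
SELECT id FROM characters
[1, 2, 3, 4, 5, 6, 7]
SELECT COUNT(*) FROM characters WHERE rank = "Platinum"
2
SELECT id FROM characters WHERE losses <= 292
[1, 2]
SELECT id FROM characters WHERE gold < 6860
[1]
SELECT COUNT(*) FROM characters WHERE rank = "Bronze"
1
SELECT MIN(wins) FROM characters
2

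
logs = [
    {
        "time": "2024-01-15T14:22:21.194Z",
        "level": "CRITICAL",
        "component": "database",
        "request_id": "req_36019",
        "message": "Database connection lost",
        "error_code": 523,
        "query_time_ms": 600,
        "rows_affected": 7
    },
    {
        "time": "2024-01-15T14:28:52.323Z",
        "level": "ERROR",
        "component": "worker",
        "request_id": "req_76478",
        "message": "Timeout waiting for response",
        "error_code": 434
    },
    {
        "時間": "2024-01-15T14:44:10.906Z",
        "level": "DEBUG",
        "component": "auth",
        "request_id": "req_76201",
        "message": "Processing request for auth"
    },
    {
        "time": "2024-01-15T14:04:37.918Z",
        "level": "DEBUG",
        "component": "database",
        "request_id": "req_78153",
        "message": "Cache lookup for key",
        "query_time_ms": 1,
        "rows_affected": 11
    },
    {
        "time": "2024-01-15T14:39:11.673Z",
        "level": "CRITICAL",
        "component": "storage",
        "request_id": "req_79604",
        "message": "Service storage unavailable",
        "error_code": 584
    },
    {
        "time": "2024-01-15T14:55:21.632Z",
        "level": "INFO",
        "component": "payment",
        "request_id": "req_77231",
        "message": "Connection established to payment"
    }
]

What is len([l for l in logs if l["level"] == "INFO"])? 1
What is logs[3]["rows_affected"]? 11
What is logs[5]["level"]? "INFO"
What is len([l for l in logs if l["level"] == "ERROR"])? 1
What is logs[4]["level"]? "CRITICAL"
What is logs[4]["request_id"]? "req_79604"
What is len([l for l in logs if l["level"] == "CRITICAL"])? 2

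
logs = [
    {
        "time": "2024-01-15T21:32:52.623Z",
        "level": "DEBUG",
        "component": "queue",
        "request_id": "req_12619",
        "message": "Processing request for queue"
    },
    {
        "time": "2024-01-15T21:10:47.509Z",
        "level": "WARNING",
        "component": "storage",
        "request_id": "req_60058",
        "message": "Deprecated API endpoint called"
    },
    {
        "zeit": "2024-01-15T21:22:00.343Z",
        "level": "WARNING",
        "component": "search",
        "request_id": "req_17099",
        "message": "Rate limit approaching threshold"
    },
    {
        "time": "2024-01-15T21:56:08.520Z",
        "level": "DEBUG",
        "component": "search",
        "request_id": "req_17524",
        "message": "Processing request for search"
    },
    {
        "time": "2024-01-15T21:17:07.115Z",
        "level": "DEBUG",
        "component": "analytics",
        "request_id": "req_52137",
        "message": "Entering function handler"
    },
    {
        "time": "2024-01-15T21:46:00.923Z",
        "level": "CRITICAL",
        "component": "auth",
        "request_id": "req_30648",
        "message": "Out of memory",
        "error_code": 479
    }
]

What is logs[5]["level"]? "CRITICAL"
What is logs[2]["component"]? "search"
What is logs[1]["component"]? "storage"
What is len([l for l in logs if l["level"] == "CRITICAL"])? 1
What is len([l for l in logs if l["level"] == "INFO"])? 0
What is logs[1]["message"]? "Deprecated API endpoint called"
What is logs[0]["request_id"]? "req_12619"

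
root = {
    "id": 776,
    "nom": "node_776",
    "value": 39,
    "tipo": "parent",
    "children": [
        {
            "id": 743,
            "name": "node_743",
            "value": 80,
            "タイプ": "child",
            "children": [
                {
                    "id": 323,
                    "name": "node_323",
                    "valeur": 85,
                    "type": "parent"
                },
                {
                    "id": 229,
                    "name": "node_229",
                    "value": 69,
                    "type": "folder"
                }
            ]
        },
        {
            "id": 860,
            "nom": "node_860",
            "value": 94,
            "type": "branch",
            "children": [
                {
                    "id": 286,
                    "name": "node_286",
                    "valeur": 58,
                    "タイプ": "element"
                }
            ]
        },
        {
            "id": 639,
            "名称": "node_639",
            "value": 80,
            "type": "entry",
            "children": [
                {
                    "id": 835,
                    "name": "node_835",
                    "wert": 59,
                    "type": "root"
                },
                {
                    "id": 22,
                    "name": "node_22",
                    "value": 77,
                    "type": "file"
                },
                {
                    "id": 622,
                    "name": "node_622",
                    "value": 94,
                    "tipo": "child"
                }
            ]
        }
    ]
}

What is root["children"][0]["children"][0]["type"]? "parent"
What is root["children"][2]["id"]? 639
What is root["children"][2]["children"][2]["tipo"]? "child"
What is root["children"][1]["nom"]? "node_860"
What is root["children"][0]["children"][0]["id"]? 323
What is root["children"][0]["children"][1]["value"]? 69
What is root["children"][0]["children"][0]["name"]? "node_323"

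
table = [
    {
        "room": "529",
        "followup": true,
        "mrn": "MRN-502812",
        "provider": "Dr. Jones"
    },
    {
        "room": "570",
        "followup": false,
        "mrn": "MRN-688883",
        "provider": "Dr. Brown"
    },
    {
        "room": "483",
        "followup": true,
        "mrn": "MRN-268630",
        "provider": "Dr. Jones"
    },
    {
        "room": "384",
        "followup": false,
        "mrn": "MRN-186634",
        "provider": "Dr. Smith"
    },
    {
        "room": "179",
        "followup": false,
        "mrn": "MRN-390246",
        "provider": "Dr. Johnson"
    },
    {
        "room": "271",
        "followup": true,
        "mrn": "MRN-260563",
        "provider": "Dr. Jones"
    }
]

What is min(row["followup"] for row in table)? False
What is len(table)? 6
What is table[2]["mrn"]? "MRN-268630"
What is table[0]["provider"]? "Dr. Jones"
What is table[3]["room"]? "384"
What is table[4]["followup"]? False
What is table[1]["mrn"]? "MRN-688883"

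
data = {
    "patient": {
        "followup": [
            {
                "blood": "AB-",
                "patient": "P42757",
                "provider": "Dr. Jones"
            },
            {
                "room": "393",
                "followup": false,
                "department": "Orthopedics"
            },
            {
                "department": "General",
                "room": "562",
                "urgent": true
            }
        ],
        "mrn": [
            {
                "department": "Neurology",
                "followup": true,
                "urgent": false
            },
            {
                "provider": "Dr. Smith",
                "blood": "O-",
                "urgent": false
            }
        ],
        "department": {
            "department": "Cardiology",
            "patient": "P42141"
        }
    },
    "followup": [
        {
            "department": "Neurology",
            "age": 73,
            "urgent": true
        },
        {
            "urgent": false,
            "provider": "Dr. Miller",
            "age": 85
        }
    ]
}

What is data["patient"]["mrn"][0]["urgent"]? False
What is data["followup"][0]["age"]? 73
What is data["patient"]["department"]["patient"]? "P42141"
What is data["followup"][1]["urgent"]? False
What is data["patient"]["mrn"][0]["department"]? "Neurology"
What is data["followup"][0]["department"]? "Neurology"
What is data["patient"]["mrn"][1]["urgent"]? False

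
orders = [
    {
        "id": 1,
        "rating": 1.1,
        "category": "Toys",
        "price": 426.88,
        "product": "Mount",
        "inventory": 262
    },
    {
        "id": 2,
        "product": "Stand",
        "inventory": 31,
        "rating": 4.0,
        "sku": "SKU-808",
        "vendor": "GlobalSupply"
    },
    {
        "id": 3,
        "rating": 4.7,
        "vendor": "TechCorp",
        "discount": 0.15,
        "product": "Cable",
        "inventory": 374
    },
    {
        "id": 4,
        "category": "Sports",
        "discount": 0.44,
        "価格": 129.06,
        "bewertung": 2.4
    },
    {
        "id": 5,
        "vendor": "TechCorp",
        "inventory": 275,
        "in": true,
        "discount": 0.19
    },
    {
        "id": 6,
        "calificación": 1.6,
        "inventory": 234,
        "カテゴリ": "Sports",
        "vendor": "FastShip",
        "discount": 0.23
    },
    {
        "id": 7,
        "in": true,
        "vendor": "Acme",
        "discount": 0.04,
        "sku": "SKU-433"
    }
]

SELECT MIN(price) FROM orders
426.88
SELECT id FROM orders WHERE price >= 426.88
[1]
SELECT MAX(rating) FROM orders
4.7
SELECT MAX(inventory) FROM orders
374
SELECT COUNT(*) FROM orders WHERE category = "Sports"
1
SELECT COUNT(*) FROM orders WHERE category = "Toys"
1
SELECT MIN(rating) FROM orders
1.1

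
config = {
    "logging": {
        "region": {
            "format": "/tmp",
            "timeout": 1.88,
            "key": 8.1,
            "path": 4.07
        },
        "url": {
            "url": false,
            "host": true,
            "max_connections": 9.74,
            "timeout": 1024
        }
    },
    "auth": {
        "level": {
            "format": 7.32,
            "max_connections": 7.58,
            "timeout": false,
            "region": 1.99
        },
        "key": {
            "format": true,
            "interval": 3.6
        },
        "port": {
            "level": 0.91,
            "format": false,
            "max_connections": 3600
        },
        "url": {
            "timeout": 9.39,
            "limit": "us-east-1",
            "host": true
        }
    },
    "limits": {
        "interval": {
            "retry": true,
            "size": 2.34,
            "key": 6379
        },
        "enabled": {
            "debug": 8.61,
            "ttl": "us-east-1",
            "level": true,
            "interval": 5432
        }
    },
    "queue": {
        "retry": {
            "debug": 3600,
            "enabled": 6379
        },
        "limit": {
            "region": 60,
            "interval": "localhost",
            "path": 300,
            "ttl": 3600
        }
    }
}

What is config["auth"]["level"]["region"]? 1.99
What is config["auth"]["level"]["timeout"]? False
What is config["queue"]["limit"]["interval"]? "localhost"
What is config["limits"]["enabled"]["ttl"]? "us-east-1"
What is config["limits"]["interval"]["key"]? 6379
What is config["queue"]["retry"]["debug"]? 3600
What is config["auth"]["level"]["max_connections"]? 7.58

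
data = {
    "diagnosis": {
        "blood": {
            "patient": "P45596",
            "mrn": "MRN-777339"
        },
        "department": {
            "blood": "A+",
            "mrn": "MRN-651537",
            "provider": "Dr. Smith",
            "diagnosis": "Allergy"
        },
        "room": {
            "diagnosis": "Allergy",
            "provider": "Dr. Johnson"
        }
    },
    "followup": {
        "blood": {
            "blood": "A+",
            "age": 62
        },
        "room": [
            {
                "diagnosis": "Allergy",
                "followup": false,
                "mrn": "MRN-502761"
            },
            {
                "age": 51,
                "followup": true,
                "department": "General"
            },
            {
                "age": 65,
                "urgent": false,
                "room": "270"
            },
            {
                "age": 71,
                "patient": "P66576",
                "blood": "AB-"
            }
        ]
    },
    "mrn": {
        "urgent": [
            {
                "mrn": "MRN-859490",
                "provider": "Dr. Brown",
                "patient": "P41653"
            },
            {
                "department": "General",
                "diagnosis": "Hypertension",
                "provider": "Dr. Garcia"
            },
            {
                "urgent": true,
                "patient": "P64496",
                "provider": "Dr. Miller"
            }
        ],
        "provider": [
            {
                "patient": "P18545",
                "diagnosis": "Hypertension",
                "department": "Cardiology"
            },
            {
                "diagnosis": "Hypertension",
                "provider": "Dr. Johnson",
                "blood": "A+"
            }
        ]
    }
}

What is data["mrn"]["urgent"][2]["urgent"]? True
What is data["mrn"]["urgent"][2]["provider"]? "Dr. Miller"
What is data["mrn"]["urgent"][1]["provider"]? "Dr. Garcia"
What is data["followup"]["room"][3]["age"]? 71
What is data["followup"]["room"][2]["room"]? "270"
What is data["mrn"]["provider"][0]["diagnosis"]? "Hypertension"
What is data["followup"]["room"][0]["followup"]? False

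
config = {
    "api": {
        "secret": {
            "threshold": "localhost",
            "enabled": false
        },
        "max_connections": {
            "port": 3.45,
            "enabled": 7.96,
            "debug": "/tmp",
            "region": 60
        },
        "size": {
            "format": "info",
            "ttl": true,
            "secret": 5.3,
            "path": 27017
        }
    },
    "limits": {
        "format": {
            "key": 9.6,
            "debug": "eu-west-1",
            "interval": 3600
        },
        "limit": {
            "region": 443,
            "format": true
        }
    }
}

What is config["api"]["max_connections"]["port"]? 3.45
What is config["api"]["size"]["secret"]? 5.3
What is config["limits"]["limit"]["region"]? 443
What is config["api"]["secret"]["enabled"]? False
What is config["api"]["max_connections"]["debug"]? "/tmp"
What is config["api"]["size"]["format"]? "info"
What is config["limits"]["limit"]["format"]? True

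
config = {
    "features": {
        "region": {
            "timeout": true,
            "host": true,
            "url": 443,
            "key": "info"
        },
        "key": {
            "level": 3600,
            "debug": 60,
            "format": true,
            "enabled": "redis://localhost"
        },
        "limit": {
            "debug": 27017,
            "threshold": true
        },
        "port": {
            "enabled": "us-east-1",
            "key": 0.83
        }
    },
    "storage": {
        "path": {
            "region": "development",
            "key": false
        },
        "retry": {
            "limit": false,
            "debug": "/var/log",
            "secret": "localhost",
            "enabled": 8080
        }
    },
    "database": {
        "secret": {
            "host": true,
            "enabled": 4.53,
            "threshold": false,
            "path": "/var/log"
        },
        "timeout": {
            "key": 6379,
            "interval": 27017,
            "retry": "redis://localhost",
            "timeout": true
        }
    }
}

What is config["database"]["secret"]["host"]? True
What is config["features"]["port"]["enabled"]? "us-east-1"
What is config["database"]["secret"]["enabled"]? 4.53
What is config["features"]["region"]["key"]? "info"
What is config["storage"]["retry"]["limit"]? False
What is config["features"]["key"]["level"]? 3600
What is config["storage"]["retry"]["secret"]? "localhost"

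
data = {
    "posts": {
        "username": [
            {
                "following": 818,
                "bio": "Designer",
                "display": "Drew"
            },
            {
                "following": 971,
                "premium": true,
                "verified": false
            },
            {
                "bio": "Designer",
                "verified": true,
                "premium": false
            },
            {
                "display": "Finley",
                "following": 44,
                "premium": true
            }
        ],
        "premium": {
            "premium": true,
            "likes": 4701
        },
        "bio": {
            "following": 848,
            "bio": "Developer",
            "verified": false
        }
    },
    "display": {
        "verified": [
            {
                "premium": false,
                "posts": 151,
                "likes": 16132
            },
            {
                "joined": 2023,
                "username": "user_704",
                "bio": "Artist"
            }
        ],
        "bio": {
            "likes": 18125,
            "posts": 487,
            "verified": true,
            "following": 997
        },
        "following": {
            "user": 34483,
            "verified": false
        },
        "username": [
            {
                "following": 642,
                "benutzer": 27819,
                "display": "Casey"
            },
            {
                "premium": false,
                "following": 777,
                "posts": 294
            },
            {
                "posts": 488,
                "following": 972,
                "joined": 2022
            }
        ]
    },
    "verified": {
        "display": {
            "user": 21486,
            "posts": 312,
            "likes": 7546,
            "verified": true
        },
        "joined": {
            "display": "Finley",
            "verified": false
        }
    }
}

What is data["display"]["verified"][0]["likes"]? 16132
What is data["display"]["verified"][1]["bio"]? "Artist"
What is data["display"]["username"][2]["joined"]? 2022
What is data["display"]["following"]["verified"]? False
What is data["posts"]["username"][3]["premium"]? True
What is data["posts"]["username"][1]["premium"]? True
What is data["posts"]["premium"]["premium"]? True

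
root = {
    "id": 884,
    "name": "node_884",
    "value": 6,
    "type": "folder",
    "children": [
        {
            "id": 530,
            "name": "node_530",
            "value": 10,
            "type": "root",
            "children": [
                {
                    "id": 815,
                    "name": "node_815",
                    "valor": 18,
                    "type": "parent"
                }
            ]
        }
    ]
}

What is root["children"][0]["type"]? "root"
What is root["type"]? "folder"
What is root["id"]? 884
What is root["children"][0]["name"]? "node_530"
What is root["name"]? "node_884"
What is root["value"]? 6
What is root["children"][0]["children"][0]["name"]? "node_815"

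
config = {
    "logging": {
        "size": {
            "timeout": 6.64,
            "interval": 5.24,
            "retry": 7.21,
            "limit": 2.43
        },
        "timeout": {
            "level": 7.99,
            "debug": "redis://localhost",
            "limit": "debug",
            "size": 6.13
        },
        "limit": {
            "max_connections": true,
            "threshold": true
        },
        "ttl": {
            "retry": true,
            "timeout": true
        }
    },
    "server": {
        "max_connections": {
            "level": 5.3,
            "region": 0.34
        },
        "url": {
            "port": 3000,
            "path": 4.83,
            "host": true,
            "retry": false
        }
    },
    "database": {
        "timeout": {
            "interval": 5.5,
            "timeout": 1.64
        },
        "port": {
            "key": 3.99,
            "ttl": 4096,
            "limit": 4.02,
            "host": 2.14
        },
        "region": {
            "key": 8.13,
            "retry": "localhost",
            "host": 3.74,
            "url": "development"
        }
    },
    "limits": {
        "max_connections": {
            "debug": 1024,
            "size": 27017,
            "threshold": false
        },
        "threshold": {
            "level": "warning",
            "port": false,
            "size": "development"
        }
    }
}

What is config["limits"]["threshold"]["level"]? "warning"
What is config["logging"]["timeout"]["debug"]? "redis://localhost"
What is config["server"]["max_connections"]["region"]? 0.34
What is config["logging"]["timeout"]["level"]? 7.99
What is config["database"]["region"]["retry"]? "localhost"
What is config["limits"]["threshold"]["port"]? False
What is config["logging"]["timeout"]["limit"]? "debug"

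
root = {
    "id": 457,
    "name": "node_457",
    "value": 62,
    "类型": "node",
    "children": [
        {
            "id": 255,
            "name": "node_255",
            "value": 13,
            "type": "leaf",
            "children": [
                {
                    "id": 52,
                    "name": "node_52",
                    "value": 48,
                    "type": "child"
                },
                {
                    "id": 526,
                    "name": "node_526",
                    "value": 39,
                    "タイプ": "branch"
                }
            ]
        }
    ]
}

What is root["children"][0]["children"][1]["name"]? "node_526"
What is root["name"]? "node_457"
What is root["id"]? 457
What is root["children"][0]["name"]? "node_255"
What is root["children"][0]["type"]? "leaf"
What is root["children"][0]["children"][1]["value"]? 39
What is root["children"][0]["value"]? 13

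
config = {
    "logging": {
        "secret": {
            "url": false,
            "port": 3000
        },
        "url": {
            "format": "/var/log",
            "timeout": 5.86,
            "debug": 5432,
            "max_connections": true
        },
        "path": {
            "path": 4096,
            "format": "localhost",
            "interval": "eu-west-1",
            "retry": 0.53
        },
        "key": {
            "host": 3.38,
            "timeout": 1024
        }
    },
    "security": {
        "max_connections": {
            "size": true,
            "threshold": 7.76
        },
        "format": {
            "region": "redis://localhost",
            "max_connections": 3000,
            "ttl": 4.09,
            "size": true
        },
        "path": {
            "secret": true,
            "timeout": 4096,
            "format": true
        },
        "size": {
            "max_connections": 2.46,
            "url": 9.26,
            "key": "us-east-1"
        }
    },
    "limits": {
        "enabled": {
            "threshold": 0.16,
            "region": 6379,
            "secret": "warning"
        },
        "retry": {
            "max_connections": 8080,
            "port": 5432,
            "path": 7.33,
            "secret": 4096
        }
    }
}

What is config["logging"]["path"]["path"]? 4096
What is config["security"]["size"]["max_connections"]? 2.46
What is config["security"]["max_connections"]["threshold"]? 7.76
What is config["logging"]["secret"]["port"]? 3000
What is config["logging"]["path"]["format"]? "localhost"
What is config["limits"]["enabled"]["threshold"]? 0.16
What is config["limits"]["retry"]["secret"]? 4096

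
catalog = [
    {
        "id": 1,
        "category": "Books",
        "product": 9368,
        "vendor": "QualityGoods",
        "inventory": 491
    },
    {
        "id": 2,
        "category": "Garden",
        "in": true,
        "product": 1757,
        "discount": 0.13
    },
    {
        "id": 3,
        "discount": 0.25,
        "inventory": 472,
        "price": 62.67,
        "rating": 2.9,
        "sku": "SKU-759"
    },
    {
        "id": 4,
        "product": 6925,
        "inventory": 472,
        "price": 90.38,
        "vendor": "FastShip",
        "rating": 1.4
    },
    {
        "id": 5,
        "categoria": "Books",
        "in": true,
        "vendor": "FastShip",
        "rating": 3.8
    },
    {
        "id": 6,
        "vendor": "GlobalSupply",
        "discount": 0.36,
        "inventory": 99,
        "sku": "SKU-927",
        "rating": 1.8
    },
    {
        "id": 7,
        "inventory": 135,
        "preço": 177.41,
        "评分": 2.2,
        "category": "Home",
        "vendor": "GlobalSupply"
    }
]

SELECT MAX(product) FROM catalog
9368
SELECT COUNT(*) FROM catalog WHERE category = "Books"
1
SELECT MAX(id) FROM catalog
7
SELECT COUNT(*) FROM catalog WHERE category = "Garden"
1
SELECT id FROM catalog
[1, 2, 3, 4, 5, 6, 7]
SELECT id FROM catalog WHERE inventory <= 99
[6]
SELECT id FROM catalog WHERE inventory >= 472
[1, 3, 4]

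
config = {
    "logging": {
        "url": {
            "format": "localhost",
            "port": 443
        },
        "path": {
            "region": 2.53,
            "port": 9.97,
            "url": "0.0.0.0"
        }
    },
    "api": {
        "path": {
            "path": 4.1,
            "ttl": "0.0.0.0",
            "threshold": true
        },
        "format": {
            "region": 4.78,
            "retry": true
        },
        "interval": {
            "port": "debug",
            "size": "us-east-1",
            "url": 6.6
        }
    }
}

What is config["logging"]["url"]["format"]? "localhost"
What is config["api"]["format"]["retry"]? True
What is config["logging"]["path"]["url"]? "0.0.0.0"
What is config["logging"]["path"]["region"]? 2.53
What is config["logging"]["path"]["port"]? 9.97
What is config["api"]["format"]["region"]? 4.78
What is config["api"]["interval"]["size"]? "us-east-1"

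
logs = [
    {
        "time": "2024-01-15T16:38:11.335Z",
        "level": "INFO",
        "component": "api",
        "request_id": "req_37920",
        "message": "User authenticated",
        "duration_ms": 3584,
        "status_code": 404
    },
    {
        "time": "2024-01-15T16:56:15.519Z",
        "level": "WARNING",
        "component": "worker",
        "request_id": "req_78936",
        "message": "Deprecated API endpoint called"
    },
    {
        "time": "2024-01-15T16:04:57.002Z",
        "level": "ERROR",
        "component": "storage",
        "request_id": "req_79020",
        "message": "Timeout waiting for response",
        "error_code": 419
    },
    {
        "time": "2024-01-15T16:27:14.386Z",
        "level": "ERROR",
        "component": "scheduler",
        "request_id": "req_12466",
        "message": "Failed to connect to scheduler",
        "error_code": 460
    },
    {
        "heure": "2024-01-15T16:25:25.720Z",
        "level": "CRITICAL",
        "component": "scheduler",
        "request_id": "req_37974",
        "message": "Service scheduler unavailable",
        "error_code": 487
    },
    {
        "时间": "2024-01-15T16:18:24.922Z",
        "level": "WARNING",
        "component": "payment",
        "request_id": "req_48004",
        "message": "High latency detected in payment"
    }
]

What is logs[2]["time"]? "2024-01-15T16:04:57.002Z"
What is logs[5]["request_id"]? "req_48004"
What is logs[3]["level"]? "ERROR"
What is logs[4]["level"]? "CRITICAL"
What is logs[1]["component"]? "worker"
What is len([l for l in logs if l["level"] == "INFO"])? 1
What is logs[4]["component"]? "scheduler"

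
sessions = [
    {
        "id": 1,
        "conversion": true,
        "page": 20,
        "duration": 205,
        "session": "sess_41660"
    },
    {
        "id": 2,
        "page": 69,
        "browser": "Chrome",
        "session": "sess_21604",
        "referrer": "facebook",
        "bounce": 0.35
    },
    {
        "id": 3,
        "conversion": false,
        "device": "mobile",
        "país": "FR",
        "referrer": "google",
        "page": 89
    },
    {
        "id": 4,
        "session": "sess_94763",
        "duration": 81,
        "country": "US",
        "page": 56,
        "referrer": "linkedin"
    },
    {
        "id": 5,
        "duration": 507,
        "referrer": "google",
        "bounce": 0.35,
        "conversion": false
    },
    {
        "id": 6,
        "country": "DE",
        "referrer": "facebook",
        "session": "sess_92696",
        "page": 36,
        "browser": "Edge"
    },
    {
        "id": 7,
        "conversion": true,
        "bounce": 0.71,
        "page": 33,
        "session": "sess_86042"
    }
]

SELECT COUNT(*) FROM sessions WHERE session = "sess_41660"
1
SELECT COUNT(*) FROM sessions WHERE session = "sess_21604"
1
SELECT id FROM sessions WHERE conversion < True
[3, 5]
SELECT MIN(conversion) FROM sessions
False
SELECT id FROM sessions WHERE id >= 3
[3, 4, 5, 6, 7]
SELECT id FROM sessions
[1, 2, 3, 4, 5, 6, 7]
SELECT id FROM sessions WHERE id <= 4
[1, 2, 3, 4]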